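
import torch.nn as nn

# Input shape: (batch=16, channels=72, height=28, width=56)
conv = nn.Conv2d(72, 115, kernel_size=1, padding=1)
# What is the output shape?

Input shape: (16, 72, 28, 56)
Output shape: (16, 115, 30, 58)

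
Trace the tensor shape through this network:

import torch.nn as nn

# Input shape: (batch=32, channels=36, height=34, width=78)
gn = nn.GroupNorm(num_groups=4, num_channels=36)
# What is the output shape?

Input shape: (32, 36, 34, 78)
Output shape: (32, 36, 34, 78)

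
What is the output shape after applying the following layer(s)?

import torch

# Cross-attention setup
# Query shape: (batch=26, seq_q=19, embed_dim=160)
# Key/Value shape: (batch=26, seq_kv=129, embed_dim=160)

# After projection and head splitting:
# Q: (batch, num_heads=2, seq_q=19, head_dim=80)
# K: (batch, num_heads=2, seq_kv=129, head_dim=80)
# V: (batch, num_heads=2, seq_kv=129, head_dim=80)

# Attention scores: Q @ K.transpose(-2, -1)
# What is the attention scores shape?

Input shape: (26, 19, 160)
Output shape: (26, 2, 19, 129)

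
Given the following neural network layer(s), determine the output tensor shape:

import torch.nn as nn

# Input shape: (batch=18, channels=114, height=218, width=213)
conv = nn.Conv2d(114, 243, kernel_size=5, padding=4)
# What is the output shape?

Input shape: (18, 114, 218, 213)
Output shape: (18, 243, 222, 217)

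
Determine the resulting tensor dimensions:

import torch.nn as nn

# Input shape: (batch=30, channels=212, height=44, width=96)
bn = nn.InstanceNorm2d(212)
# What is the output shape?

Input shape: (30, 212, 44, 96)
Output shape: (30, 212, 44, 96)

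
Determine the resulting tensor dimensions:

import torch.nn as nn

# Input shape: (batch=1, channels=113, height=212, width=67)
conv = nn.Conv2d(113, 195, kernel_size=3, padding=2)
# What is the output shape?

Input shape: (1, 113, 212, 67)
Output shape: (1, 195, 214, 69)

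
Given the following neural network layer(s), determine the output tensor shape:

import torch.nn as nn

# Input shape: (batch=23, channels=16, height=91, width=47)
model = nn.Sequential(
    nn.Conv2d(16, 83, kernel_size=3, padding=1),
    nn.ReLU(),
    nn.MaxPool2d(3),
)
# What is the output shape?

Input shape: (23, 16, 91, 47)
  -> after Conv2d: (23, 83, 91, 47)
  -> after ReLU: (23, 83, 91, 47)
Output shape: (23, 83, 30, 15)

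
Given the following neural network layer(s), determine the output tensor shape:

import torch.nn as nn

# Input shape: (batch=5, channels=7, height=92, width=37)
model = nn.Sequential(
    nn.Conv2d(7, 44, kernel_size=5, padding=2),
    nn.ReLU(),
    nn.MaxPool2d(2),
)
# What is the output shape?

Input shape: (5, 7, 92, 37)
  -> after Conv2d: (5, 44, 92, 37)
  -> after ReLU: (5, 44, 92, 37)
Output shape: (5, 44, 46, 18)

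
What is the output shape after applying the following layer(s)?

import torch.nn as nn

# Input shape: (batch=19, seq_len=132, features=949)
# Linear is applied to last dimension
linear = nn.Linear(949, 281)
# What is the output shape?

Input shape: (19, 132, 949)
Output shape: (19, 132, 281)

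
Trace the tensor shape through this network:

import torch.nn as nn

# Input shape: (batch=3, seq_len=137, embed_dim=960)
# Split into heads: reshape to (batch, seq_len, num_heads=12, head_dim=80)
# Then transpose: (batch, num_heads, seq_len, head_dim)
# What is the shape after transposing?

Input shape: (3, 137, 960)
  -> after reshape: (3, 137, 12, 80)
Output shape: (3, 12, 137, 80)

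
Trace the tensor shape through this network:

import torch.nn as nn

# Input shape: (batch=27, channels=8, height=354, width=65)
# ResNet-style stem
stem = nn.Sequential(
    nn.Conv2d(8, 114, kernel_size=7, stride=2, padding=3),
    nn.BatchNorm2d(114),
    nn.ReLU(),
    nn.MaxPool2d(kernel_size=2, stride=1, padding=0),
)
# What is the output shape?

Input shape: (27, 8, 354, 65)
  -> after Conv2d 7x7 stride=2: (27, 114, 177, 33)
Output shape: (27, 114, 176, 32)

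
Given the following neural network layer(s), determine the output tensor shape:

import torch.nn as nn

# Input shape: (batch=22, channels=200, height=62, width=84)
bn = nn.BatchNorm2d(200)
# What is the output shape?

Input shape: (22, 200, 62, 84)
Output shape: (22, 200, 62, 84)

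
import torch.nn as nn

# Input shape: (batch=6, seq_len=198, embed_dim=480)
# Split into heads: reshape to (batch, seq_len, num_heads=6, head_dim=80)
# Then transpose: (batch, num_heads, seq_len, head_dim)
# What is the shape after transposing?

Input shape: (6, 198, 480)
  -> after reshape: (6, 198, 6, 80)
Output shape: (6, 6, 198, 80)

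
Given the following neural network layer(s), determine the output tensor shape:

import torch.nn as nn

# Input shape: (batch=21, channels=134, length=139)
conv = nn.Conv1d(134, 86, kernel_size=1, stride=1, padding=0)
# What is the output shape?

Input shape: (21, 134, 139)
Output shape: (21, 86, 139)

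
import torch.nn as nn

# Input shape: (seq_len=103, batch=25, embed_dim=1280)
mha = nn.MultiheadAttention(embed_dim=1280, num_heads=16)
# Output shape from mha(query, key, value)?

Input shape: (103, 25, 1280)
Output shape: (103, 25, 1280)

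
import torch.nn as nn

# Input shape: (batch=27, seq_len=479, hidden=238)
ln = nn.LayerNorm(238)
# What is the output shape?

Input shape: (27, 479, 238)
Output shape: (27, 479, 238)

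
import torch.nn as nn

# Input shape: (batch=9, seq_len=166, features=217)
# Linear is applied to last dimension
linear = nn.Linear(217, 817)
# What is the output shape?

Input shape: (9, 166, 217)
Output shape: (9, 166, 817)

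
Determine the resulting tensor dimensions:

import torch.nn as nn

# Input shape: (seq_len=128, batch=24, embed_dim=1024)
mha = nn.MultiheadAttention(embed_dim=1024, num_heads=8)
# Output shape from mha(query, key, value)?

Input shape: (128, 24, 1024)
Output shape: (128, 24, 1024)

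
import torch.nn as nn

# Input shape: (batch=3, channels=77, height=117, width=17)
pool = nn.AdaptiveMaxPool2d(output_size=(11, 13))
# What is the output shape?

Input shape: (3, 77, 117, 17)
Output shape: (3, 77, 11, 13)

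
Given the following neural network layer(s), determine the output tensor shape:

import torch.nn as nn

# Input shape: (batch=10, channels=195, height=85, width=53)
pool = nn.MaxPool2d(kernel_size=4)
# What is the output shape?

Input shape: (10, 195, 85, 53)
Output shape: (10, 195, 21, 13)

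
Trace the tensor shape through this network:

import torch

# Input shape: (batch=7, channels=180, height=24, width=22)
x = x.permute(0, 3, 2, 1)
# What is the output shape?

Input shape: (7, 180, 24, 22)
Output shape: (7, 22, 24, 180)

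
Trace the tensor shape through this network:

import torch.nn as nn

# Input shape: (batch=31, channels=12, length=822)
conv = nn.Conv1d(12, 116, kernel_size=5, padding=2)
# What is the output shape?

Input shape: (31, 12, 822)
Output shape: (31, 116, 822)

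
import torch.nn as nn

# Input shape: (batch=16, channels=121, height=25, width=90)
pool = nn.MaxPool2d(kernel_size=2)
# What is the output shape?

Input shape: (16, 121, 25, 90)
Output shape: (16, 121, 12, 45)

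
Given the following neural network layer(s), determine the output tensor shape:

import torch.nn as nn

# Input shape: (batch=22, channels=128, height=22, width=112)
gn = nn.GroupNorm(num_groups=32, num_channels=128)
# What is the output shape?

Input shape: (22, 128, 22, 112)
Output shape: (22, 128, 22, 112)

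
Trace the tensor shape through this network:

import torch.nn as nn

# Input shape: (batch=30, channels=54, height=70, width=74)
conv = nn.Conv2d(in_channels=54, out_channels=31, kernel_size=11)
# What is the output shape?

Input shape: (30, 54, 70, 74)
Output shape: (30, 31, 60, 64)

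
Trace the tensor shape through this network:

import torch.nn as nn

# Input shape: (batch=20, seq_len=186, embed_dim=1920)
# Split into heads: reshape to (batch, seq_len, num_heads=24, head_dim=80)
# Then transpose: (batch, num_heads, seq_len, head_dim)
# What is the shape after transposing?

Input shape: (20, 186, 1920)
  -> after reshape: (20, 186, 24, 80)
Output shape: (20, 24, 186, 80)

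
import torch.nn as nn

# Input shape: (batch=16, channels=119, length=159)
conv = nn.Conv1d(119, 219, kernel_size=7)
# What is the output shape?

Input shape: (16, 119, 159)
Output shape: (16, 219, 153)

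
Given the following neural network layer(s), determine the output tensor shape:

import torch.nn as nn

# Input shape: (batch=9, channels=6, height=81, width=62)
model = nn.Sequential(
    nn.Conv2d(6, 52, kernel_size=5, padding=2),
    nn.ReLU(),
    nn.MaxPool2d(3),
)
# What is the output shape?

Input shape: (9, 6, 81, 62)
  -> after Conv2d: (9, 52, 81, 62)
  -> after ReLU: (9, 52, 81, 62)
Output shape: (9, 52, 27, 20)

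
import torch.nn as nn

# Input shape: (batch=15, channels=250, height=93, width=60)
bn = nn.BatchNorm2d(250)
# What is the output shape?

Input shape: (15, 250, 93, 60)
Output shape: (15, 250, 93, 60)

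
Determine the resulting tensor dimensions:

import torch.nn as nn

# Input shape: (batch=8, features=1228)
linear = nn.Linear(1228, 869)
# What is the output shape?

Input shape: (8, 1228)
Output shape: (8, 869)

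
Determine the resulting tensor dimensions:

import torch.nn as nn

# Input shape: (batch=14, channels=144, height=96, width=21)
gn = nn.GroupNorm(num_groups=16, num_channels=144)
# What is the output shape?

Input shape: (14, 144, 96, 21)
Output shape: (14, 144, 96, 21)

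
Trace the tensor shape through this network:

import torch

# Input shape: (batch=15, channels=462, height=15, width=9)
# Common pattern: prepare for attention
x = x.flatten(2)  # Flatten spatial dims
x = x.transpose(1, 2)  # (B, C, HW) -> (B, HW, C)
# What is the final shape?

Input shape: (15, 462, 15, 9)
  -> after flatten(2): (15, 462, 135)
Output shape: (15, 135, 462)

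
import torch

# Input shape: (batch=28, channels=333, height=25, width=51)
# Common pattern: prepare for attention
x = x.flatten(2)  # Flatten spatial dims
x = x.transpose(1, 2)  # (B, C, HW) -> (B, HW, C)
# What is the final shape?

Input shape: (28, 333, 25, 51)
  -> after flatten(2): (28, 333, 1275)
Output shape: (28, 1275, 333)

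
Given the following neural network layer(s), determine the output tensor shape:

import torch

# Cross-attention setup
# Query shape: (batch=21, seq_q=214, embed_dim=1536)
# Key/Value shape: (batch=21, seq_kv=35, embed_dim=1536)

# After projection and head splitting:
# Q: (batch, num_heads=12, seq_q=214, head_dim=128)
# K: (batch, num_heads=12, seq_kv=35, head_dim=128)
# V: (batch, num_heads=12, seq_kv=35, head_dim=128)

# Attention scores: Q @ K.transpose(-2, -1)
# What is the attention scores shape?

Input shape: (21, 214, 1536)
Output shape: (21, 12, 214, 35)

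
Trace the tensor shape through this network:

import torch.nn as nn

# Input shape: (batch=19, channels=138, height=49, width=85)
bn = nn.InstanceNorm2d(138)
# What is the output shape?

Input shape: (19, 138, 49, 85)
Output shape: (19, 138, 49, 85)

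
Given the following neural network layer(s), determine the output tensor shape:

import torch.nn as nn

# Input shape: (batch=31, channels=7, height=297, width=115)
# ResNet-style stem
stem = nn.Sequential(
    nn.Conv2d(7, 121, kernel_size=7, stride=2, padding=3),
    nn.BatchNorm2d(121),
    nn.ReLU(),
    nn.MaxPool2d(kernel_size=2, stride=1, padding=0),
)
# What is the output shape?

Input shape: (31, 7, 297, 115)
  -> after Conv2d 7x7 stride=2: (31, 121, 149, 58)
Output shape: (31, 121, 148, 57)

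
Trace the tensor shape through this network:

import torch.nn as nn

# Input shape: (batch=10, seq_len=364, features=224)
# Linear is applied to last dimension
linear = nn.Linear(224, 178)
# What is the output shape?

Input shape: (10, 364, 224)
Output shape: (10, 364, 178)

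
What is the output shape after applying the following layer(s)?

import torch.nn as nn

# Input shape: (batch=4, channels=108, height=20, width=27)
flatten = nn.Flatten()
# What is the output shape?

Input shape: (4, 108, 20, 27)
Output shape: (4, 58320)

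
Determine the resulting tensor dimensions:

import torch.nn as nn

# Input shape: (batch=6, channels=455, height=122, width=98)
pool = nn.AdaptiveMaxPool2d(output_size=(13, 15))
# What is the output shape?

Input shape: (6, 455, 122, 98)
Output shape: (6, 455, 13, 15)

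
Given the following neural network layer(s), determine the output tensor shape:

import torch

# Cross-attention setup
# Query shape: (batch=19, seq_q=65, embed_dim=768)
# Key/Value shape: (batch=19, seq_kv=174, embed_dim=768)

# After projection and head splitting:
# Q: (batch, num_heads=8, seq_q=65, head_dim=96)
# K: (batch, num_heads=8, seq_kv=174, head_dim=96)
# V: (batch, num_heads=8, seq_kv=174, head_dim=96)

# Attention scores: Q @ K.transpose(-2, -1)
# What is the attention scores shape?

Input shape: (19, 65, 768)
Output shape: (19, 8, 65, 174)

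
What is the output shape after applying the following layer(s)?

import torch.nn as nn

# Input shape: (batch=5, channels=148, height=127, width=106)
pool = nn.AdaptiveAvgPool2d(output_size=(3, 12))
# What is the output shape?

Input shape: (5, 148, 127, 106)
Output shape: (5, 148, 3, 12)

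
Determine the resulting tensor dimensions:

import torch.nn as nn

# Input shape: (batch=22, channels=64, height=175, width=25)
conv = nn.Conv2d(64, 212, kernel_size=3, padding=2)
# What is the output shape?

Input shape: (22, 64, 175, 25)
Output shape: (22, 212, 177, 27)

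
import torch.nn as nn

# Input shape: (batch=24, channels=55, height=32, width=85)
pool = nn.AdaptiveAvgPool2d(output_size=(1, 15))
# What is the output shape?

Input shape: (24, 55, 32, 85)
Output shape: (24, 55, 1, 15)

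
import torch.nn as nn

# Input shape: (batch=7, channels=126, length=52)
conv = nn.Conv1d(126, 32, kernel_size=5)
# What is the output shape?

Input shape: (7, 126, 52)
Output shape: (7, 32, 48)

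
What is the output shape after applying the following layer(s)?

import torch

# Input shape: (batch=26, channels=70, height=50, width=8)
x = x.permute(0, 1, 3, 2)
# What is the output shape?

Input shape: (26, 70, 50, 8)
Output shape: (26, 70, 8, 50)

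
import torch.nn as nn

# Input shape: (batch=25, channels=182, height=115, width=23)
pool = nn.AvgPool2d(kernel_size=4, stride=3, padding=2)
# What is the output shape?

Input shape: (25, 182, 115, 23)
Output shape: (25, 182, 39, 8)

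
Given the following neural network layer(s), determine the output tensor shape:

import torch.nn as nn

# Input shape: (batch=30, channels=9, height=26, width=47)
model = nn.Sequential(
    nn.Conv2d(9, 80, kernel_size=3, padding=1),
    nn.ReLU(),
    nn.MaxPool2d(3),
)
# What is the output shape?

Input shape: (30, 9, 26, 47)
  -> after Conv2d: (30, 80, 26, 47)
  -> after ReLU: (30, 80, 26, 47)
Output shape: (30, 80, 8, 15)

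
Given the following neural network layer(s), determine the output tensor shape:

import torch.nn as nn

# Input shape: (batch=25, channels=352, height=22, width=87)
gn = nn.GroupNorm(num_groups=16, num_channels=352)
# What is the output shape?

Input shape: (25, 352, 22, 87)
Output shape: (25, 352, 22, 87)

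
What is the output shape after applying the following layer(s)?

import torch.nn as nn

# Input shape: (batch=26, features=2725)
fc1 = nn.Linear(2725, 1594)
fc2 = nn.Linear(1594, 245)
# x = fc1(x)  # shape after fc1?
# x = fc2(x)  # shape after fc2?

Input shape: (26, 2725)
  -> after fc1: (26, 1594)
Output shape: (26, 245)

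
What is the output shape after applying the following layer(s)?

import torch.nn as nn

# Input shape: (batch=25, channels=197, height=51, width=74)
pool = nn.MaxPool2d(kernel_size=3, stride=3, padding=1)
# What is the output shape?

Input shape: (25, 197, 51, 74)
Output shape: (25, 197, 17, 25)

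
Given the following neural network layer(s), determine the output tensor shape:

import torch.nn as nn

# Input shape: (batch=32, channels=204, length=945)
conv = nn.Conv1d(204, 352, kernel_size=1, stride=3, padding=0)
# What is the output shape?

Input shape: (32, 204, 945)
Output shape: (32, 352, 315)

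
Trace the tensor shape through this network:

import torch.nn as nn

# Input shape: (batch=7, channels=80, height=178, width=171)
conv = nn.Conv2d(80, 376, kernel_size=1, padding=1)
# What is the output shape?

Input shape: (7, 80, 178, 171)
Output shape: (7, 376, 180, 173)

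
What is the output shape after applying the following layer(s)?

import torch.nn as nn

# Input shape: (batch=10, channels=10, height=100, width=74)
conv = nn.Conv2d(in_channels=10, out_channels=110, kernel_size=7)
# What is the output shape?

Input shape: (10, 10, 100, 74)
Output shape: (10, 110, 94, 68)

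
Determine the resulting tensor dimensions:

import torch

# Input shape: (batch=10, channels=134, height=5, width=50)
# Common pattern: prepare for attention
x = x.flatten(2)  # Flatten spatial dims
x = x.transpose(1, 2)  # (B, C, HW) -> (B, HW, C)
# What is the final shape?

Input shape: (10, 134, 5, 50)
  -> after flatten(2): (10, 134, 250)
Output shape: (10, 250, 134)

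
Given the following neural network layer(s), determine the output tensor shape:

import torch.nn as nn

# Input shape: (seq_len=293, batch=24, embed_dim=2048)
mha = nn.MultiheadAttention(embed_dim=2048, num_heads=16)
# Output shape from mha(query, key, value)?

Input shape: (293, 24, 2048)
Output shape: (293, 24, 2048)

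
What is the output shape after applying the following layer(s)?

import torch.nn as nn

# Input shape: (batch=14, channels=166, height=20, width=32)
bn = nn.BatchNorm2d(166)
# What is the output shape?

Input shape: (14, 166, 20, 32)
Output shape: (14, 166, 20, 32)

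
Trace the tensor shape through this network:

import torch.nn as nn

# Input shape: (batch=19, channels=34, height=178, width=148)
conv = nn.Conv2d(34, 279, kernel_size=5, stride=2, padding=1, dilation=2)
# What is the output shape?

Input shape: (19, 34, 178, 148)
Output shape: (19, 279, 86, 71)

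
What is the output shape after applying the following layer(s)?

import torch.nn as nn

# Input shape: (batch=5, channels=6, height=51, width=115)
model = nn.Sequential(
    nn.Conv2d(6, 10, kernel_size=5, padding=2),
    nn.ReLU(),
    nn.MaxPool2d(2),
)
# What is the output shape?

Input shape: (5, 6, 51, 115)
  -> after Conv2d: (5, 10, 51, 115)
  -> after ReLU: (5, 10, 51, 115)
Output shape: (5, 10, 25, 57)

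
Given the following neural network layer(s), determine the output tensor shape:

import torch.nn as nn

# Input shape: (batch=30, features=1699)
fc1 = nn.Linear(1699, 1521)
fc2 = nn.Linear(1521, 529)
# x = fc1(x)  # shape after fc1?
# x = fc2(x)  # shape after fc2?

Input shape: (30, 1699)
  -> after fc1: (30, 1521)
Output shape: (30, 529)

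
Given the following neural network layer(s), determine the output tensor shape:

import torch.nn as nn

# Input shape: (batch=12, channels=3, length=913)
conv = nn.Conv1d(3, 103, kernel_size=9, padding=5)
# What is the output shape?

Input shape: (12, 3, 913)
Output shape: (12, 103, 915)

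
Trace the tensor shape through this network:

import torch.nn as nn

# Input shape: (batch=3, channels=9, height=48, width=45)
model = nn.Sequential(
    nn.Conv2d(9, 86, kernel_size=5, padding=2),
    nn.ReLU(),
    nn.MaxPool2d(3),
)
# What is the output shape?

Input shape: (3, 9, 48, 45)
  -> after Conv2d: (3, 86, 48, 45)
  -> after ReLU: (3, 86, 48, 45)
Output shape: (3, 86, 16, 15)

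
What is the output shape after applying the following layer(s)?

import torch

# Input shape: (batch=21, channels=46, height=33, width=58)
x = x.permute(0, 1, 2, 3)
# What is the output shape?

Input shape: (21, 46, 33, 58)
Output shape: (21, 46, 33, 58)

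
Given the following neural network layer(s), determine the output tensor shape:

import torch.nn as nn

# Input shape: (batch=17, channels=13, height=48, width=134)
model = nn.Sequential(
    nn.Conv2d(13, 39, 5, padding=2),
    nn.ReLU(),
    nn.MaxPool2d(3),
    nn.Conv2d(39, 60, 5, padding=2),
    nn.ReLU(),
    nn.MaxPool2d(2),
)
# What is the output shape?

Input shape: (17, 13, 48, 134)
  -> after first Conv2d: (17, 39, 48, 134)
  -> after first MaxPool2d: (17, 39, 16, 44)
  -> after second Conv2d: (17, 60, 16, 44)
Output shape: (17, 60, 8, 22)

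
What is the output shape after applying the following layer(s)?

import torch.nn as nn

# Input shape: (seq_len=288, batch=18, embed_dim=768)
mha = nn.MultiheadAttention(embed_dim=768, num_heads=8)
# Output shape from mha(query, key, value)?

Input shape: (288, 18, 768)
Output shape: (288, 18, 768)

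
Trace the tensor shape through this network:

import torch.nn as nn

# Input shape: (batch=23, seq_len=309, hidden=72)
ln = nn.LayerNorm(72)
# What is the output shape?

Input shape: (23, 309, 72)
Output shape: (23, 309, 72)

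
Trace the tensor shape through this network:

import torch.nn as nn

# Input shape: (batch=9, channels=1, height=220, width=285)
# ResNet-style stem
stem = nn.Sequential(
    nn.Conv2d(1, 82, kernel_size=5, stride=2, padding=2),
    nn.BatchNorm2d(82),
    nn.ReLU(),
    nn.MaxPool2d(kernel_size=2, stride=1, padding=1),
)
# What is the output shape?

Input shape: (9, 1, 220, 285)
  -> after Conv2d 5x5 stride=2: (9, 82, 110, 143)
Output shape: (9, 82, 111, 144)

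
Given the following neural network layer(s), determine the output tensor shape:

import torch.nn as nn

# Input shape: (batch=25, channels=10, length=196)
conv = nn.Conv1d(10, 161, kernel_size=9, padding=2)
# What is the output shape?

Input shape: (25, 10, 196)
Output shape: (25, 161, 192)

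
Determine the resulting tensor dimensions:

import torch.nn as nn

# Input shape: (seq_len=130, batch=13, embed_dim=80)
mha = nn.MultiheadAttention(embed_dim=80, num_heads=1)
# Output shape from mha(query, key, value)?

Input shape: (130, 13, 80)
Output shape: (130, 13, 80)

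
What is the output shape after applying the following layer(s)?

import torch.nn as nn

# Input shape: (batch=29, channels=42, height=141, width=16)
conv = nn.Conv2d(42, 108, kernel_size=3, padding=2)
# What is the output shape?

Input shape: (29, 42, 141, 16)
Output shape: (29, 108, 143, 18)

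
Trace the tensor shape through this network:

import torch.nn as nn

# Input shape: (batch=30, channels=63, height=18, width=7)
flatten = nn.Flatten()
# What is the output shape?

Input shape: (30, 63, 18, 7)
Output shape: (30, 7938)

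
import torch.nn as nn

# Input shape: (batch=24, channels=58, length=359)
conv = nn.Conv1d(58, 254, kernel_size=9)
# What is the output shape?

Input shape: (24, 58, 359)
Output shape: (24, 254, 351)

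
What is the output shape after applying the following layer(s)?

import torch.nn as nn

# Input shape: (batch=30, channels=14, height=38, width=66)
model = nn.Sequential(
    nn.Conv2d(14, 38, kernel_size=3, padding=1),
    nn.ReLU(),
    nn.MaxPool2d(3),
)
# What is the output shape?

Input shape: (30, 14, 38, 66)
  -> after Conv2d: (30, 38, 38, 66)
  -> after ReLU: (30, 38, 38, 66)
Output shape: (30, 38, 12, 22)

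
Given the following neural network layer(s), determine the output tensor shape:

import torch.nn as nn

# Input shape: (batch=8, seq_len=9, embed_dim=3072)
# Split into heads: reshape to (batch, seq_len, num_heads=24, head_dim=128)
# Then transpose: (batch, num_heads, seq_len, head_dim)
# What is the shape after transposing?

Input shape: (8, 9, 3072)
  -> after reshape: (8, 9, 24, 128)
Output shape: (8, 24, 9, 128)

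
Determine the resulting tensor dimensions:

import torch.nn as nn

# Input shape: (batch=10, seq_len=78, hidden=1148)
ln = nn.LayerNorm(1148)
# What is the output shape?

Input shape: (10, 78, 1148)
Output shape: (10, 78, 1148)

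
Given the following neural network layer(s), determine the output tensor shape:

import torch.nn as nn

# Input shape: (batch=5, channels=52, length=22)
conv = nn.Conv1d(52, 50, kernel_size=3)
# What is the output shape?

Input shape: (5, 52, 22)
Output shape: (5, 50, 20)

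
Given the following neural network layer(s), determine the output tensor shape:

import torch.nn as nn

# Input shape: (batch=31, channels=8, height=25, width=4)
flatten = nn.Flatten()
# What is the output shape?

Input shape: (31, 8, 25, 4)
Output shape: (31, 800)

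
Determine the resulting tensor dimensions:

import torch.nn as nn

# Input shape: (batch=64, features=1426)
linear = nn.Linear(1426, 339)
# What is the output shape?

Input shape: (64, 1426)
Output shape: (64, 339)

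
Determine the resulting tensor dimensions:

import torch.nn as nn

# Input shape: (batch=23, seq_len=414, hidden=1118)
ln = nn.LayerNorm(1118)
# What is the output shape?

Input shape: (23, 414, 1118)
Output shape: (23, 414, 1118)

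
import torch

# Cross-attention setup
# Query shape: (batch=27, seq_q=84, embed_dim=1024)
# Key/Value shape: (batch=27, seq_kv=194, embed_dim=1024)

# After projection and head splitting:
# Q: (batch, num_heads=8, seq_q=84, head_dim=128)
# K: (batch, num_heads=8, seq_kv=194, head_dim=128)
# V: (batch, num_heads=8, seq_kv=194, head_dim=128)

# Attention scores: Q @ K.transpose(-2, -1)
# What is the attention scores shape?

Input shape: (27, 84, 1024)
Output shape: (27, 8, 84, 194)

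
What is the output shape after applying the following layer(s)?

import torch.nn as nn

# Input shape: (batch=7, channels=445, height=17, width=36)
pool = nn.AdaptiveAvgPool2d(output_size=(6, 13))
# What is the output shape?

Input shape: (7, 445, 17, 36)
Output shape: (7, 445, 6, 13)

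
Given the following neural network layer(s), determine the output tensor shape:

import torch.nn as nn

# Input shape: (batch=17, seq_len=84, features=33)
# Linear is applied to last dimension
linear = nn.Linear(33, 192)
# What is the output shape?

Input shape: (17, 84, 33)
Output shape: (17, 84, 192)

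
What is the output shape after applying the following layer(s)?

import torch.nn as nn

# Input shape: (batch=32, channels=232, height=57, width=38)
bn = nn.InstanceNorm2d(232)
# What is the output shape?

Input shape: (32, 232, 57, 38)
Output shape: (32, 232, 57, 38)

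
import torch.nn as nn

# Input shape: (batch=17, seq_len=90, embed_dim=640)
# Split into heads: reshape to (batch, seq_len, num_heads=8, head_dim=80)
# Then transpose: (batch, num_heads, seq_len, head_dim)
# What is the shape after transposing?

Input shape: (17, 90, 640)
  -> after reshape: (17, 90, 8, 80)
Output shape: (17, 8, 90, 80)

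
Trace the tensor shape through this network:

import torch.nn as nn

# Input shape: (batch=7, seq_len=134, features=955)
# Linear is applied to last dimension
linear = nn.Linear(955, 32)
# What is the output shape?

Input shape: (7, 134, 955)
Output shape: (7, 134, 32)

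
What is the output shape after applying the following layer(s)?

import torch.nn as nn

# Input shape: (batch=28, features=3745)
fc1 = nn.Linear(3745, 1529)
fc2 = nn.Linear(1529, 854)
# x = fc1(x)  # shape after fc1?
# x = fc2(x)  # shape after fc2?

Input shape: (28, 3745)
  -> after fc1: (28, 1529)
Output shape: (28, 854)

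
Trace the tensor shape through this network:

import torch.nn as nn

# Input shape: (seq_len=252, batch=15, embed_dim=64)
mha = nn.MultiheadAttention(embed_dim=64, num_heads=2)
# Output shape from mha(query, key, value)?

Input shape: (252, 15, 64)
Output shape: (252, 15, 64)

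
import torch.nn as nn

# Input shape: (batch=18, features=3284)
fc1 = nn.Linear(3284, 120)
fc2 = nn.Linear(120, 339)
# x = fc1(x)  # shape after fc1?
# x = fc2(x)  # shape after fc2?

Input shape: (18, 3284)
  -> after fc1: (18, 120)
Output shape: (18, 339)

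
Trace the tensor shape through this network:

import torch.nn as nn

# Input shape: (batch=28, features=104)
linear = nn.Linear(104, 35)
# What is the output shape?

Input shape: (28, 104)
Output shape: (28, 35)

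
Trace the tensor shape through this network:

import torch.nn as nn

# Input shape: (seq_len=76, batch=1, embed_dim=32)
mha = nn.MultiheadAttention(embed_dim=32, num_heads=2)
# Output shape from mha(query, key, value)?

Input shape: (76, 1, 32)
Output shape: (76, 1, 32)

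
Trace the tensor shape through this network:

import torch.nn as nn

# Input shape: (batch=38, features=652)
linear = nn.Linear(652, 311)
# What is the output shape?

Input shape: (38, 652)
Output shape: (38, 311)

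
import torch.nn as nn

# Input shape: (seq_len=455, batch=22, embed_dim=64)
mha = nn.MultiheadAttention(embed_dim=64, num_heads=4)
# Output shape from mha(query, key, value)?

Input shape: (455, 22, 64)
Output shape: (455, 22, 64)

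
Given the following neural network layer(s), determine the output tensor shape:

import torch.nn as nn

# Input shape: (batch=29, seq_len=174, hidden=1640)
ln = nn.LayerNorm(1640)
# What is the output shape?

Input shape: (29, 174, 1640)
Output shape: (29, 174, 1640)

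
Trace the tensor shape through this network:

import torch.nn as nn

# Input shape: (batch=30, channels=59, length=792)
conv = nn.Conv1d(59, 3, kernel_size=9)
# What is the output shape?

Input shape: (30, 59, 792)
Output shape: (30, 3, 784)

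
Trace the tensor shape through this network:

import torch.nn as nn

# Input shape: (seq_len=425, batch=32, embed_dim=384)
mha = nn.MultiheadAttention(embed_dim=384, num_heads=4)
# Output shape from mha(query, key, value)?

Input shape: (425, 32, 384)
Output shape: (425, 32, 384)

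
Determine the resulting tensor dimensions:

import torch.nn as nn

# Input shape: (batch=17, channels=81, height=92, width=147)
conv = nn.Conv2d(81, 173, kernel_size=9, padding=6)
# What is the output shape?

Input shape: (17, 81, 92, 147)
Output shape: (17, 173, 96, 151)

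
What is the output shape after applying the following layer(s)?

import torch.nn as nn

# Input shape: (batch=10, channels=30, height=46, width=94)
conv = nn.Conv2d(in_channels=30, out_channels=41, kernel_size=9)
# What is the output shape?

Input shape: (10, 30, 46, 94)
Output shape: (10, 41, 38, 86)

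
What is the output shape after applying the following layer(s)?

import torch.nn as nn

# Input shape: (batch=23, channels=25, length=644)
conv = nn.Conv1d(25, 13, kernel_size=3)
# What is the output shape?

Input shape: (23, 25, 644)
Output shape: (23, 13, 642)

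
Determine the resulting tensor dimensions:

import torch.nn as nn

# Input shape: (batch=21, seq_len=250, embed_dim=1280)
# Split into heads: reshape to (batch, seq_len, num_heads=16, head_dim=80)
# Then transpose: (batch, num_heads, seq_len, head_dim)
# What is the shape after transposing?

Input shape: (21, 250, 1280)
  -> after reshape: (21, 250, 16, 80)
Output shape: (21, 16, 250, 80)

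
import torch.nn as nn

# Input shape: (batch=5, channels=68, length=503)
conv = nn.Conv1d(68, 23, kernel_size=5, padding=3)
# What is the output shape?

Input shape: (5, 68, 503)
Output shape: (5, 23, 505)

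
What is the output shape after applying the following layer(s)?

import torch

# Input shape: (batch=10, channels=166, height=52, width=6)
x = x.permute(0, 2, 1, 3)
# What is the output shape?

Input shape: (10, 166, 52, 6)
Output shape: (10, 52, 166, 6)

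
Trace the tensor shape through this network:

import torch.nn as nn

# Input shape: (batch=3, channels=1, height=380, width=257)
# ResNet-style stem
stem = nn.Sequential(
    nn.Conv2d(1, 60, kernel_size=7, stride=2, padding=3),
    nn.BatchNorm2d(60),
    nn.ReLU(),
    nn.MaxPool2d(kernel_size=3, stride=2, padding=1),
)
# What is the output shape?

Input shape: (3, 1, 380, 257)
  -> after Conv2d 7x7 stride=2: (3, 60, 190, 129)
Output shape: (3, 60, 95, 65)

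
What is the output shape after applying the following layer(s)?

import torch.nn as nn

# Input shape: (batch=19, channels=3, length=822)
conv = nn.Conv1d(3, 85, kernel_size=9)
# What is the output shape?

Input shape: (19, 3, 822)
Output shape: (19, 85, 814)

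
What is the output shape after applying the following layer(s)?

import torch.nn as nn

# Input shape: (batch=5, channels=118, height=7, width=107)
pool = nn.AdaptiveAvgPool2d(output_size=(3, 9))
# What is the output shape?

Input shape: (5, 118, 7, 107)
Output shape: (5, 118, 3, 9)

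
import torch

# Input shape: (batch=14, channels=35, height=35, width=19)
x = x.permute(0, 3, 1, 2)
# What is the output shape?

Input shape: (14, 35, 35, 19)
Output shape: (14, 19, 35, 35)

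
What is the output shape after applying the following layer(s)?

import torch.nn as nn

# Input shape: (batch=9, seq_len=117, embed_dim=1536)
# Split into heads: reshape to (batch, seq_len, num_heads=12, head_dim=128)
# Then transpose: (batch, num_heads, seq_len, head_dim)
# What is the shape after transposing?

Input shape: (9, 117, 1536)
  -> after reshape: (9, 117, 12, 128)
Output shape: (9, 12, 117, 128)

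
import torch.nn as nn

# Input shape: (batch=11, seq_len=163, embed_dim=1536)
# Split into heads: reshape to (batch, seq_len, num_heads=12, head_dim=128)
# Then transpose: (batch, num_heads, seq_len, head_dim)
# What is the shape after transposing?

Input shape: (11, 163, 1536)
  -> after reshape: (11, 163, 12, 128)
Output shape: (11, 12, 163, 128)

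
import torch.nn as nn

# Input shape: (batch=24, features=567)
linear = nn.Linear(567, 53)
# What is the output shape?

Input shape: (24, 567)
Output shape: (24, 53)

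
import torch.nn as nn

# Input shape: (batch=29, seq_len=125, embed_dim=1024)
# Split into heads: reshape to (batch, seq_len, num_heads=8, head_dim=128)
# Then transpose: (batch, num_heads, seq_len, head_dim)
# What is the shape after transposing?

Input shape: (29, 125, 1024)
  -> after reshape: (29, 125, 8, 128)
Output shape: (29, 8, 125, 128)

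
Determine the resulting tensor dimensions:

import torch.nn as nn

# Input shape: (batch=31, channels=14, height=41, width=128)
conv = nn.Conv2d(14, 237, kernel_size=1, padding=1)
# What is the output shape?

Input shape: (31, 14, 41, 128)
Output shape: (31, 237, 43, 130)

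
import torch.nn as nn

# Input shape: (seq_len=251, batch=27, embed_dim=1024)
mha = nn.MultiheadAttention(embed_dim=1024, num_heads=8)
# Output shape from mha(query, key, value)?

Input shape: (251, 27, 1024)
Output shape: (251, 27, 1024)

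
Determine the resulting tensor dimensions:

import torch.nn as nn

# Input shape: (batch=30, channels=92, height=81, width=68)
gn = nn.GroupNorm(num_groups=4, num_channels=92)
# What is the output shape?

Input shape: (30, 92, 81, 68)
Output shape: (30, 92, 81, 68)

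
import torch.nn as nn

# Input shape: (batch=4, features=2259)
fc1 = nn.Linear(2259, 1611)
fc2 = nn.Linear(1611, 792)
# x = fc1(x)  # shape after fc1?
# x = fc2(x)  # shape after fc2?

Input shape: (4, 2259)
  -> after fc1: (4, 1611)
Output shape: (4, 792)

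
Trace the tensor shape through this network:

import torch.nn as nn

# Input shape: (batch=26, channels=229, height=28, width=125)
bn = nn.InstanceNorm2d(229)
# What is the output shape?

Input shape: (26, 229, 28, 125)
Output shape: (26, 229, 28, 125)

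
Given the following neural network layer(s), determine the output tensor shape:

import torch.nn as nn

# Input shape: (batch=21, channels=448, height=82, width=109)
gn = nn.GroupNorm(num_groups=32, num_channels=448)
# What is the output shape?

Input shape: (21, 448, 82, 109)
Output shape: (21, 448, 82, 109)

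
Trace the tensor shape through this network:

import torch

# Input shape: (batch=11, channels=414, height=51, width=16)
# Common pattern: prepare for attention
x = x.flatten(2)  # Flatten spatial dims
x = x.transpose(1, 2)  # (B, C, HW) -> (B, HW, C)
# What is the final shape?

Input shape: (11, 414, 51, 16)
  -> after flatten(2): (11, 414, 816)
Output shape: (11, 816, 414)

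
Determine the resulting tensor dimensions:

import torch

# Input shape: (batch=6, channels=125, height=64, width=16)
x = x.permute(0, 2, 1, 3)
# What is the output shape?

Input shape: (6, 125, 64, 16)
Output shape: (6, 64, 125, 16)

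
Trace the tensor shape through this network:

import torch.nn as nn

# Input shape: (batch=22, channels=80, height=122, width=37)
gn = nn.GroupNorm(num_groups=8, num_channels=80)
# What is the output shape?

Input shape: (22, 80, 122, 37)
Output shape: (22, 80, 122, 37)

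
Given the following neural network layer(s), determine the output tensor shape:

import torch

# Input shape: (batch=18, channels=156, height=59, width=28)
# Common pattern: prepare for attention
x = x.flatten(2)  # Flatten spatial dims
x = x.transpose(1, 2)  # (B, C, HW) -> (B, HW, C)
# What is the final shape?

Input shape: (18, 156, 59, 28)
  -> after flatten(2): (18, 156, 1652)
Output shape: (18, 1652, 156)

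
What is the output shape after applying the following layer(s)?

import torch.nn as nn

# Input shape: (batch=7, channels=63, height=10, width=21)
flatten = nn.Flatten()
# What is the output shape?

Input shape: (7, 63, 10, 21)
Output shape: (7, 13230)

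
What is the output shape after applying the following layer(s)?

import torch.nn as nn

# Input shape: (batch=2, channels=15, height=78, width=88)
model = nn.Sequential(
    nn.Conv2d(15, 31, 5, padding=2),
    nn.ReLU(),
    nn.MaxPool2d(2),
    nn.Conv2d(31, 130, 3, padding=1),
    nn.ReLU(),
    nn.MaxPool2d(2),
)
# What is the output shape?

Input shape: (2, 15, 78, 88)
  -> after first Conv2d: (2, 31, 78, 88)
  -> after first MaxPool2d: (2, 31, 39, 44)
  -> after second Conv2d: (2, 130, 39, 44)
Output shape: (2, 130, 19, 22)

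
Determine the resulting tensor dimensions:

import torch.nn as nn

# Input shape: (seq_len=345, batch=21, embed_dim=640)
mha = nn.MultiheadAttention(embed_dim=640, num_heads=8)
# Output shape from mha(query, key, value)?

Input shape: (345, 21, 640)
Output shape: (345, 21, 640)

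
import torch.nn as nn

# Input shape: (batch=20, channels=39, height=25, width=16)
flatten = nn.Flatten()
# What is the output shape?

Input shape: (20, 39, 25, 16)
Output shape: (20, 15600)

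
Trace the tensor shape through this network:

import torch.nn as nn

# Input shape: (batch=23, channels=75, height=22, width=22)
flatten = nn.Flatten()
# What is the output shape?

Input shape: (23, 75, 22, 22)
Output shape: (23, 36300)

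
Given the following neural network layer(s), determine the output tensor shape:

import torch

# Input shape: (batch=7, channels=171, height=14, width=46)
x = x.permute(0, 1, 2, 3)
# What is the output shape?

Input shape: (7, 171, 14, 46)
Output shape: (7, 171, 14, 46)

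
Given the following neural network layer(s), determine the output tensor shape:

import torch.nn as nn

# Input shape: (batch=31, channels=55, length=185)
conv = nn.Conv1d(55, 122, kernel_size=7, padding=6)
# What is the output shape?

Input shape: (31, 55, 185)
Output shape: (31, 122, 191)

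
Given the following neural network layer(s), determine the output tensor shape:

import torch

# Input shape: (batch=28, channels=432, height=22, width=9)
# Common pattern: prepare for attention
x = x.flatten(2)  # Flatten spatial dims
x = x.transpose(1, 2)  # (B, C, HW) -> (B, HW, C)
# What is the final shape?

Input shape: (28, 432, 22, 9)
  -> after flatten(2): (28, 432, 198)
Output shape: (28, 198, 432)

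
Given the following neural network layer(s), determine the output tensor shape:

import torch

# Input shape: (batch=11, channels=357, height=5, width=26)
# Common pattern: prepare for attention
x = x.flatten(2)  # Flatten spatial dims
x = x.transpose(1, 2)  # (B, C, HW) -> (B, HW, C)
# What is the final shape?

Input shape: (11, 357, 5, 26)
  -> after flatten(2): (11, 357, 130)
Output shape: (11, 130, 357)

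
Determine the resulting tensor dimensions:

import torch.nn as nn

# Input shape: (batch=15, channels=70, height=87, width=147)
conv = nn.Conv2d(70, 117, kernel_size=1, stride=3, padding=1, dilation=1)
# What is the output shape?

Input shape: (15, 70, 87, 147)
Output shape: (15, 117, 30, 50)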